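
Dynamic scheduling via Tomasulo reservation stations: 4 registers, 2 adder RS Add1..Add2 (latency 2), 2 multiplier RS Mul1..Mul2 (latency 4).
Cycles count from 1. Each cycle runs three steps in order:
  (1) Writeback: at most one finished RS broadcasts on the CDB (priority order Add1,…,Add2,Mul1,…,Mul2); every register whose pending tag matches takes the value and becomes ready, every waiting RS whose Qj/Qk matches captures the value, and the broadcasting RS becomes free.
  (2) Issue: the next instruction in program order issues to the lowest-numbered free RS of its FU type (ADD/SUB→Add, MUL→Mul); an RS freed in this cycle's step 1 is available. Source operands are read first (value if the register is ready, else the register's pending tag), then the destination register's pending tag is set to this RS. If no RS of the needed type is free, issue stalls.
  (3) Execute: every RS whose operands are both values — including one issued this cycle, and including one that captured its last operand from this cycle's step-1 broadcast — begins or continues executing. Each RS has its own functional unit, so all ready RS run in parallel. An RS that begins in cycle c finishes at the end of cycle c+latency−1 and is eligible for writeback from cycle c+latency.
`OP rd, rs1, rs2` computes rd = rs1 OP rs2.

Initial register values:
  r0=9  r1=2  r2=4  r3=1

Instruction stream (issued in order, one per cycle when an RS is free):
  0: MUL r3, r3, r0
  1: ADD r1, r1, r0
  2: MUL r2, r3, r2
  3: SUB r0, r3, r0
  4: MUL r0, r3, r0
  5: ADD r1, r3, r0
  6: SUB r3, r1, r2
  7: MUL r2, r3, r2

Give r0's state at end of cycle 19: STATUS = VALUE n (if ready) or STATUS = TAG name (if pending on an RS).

c1: issue MUL r3<-Mul1 | r0:9,r1:2,r2:4,r3:Mul1
c2: issue ADD r1<-Add1 | r0:9,r1:Add1,r2:4,r3:Mul1
c3: issue MUL r2<-Mul2 | r0:9,r1:Add1,r2:Mul2,r3:Mul1
c4: CDB Add1=11; issue SUB r0<-Add1 | r0:Add1,r1:11,r2:Mul2,r3:Mul1
c5: CDB Mul1=9; issue MUL r0<-Mul1 | r0:Mul1,r1:11,r2:Mul2,r3:9
c6: issue ADD r1<-Add2 | r0:Mul1,r1:Add2,r2:Mul2,r3:9
c7: CDB Add1=0; issue SUB r3<-Add1 | r0:Mul1,r1:Add2,r2:Mul2,r3:Add1
c8: stall | r0:Mul1,r1:Add2,r2:Mul2,r3:Add1
c9: CDB Mul2=36; issue MUL r2<-Mul2 | r0:Mul1,r1:Add2,r2:Mul2,r3:Add1
c10: - | r0:Mul1,r1:Add2,r2:Mul2,r3:Add1
c11: CDB Mul1=0 | r0:0,r1:Add2,r2:Mul2,r3:Add1
c12: - | r0:0,r1:Add2,r2:Mul2,r3:Add1
c13: CDB Add2=9 | r0:0,r1:9,r2:Mul2,r3:Add1
c14: - | r0:0,r1:9,r2:Mul2,r3:Add1
c15: CDB Add1=-27 | r0:0,r1:9,r2:Mul2,r3:-27
c16: - | r0:0,r1:9,r2:Mul2,r3:-27
c17: - | r0:0,r1:9,r2:Mul2,r3:-27
c18: - | r0:0,r1:9,r2:Mul2,r3:-27
c19: CDB Mul2=-972 | r0:0,r1:9,r2:-972,r3:-27

STATUS = VALUE 0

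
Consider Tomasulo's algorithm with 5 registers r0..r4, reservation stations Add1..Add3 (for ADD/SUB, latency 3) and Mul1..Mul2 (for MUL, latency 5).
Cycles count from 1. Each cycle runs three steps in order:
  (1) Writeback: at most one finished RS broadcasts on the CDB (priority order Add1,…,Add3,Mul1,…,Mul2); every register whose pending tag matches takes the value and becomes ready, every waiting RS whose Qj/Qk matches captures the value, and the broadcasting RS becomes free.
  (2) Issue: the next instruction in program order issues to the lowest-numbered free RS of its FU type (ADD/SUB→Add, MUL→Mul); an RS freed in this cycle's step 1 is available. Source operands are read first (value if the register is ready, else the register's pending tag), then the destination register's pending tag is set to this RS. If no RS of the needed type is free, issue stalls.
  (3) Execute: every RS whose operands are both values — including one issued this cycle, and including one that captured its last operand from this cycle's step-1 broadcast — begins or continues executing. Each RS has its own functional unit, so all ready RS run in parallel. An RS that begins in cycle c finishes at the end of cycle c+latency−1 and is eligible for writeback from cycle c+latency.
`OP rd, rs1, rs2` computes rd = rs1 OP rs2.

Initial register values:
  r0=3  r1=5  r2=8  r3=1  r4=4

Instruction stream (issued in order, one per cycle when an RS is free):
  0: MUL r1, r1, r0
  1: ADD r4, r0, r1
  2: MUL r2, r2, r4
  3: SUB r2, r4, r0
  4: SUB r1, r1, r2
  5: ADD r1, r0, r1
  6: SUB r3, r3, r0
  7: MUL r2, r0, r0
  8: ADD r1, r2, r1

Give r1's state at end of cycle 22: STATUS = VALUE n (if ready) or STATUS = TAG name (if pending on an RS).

c1: issue MUL r1<-Mul1 | r0:3,r1:Mul1,r2:8,r3:1,r4:4
c2: issue ADD r4<-Add1 | r0:3,r1:Mul1,r2:8,r3:1,r4:Add1
c3: issue MUL r2<-Mul2 | r0:3,r1:Mul1,r2:Mul2,r3:1,r4:Add1
c4: issue SUB r2<-Add2 | r0:3,r1:Mul1,r2:Add2,r3:1,r4:Add1
c5: issue SUB r1<-Add3 | r0:3,r1:Add3,r2:Add2,r3:1,r4:Add1
c6: CDB Mul1=15; stall | r0:3,r1:Add3,r2:Add2,r3:1,r4:Add1
c7: stall | r0:3,r1:Add3,r2:Add2,r3:1,r4:Add1
c8: stall | r0:3,r1:Add3,r2:Add2,r3:1,r4:Add1
c9: CDB Add1=18; issue ADD r1<-Add1 | r0:3,r1:Add1,r2:Add2,r3:1,r4:18
c10: stall | r0:3,r1:Add1,r2:Add2,r3:1,r4:18
c11: stall | r0:3,r1:Add1,r2:Add2,r3:1,r4:18
c12: CDB Add2=15; issue SUB r3<-Add2 | r0:3,r1:Add1,r2:15,r3:Add2,r4:18
c13: issue MUL r2<-Mul1 | r0:3,r1:Add1,r2:Mul1,r3:Add2,r4:18
c14: CDB Mul2=144; stall | r0:3,r1:Add1,r2:Mul1,r3:Add2,r4:18
c15: CDB Add2=-2; issue ADD r1<-Add2 | r0:3,r1:Add2,r2:Mul1,r3:-2,r4:18
c16: CDB Add3=0 | r0:3,r1:Add2,r2:Mul1,r3:-2,r4:18
c17: - | r0:3,r1:Add2,r2:Mul1,r3:-2,r4:18
c18: CDB Mul1=9 | r0:3,r1:Add2,r2:9,r3:-2,r4:18
c19: CDB Add1=3 | r0:3,r1:Add2,r2:9,r3:-2,r4:18
c20: - | r0:3,r1:Add2,r2:9,r3:-2,r4:18
c21: - | r0:3,r1:Add2,r2:9,r3:-2,r4:18
c22: CDB Add2=12 | r0:3,r1:12,r2:9,r3:-2,r4:18

STATUS = VALUE 12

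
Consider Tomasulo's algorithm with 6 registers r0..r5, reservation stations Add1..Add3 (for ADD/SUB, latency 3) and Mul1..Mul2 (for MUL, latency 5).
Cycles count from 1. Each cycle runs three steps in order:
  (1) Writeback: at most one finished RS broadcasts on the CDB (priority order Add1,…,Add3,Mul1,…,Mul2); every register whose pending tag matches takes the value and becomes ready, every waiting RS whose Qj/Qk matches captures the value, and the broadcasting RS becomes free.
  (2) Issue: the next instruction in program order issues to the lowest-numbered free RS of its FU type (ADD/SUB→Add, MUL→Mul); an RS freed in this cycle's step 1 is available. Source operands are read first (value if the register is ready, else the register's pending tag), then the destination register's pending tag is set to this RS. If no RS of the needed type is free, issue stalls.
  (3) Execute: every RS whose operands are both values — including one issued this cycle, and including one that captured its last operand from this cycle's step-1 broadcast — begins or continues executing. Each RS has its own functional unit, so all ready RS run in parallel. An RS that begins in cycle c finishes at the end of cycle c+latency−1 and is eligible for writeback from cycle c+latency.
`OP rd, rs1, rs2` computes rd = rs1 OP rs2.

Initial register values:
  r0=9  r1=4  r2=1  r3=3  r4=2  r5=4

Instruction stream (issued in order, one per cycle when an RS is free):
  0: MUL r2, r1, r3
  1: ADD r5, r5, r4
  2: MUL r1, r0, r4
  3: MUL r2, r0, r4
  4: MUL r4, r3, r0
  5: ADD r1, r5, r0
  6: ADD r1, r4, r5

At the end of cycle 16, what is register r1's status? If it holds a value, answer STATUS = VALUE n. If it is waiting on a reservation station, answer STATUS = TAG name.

cycle 1: issue MUL r2<-Mul1 // r0:9,r1:4,r2:Mul1,r3:3,r4:2,r5:4
cycle 2: issue ADD r5<-Add1 // r0:9,r1:4,r2:Mul1,r3:3,r4:2,r5:Add1
cycle 3: issue MUL r1<-Mul2 // r0:9,r1:Mul2,r2:Mul1,r3:3,r4:2,r5:Add1
cycle 4: stall // r0:9,r1:Mul2,r2:Mul1,r3:3,r4:2,r5:Add1
cycle 5: CDB Add1=6; stall // r0:9,r1:Mul2,r2:Mul1,r3:3,r4:2,r5:6
cycle 6: CDB Mul1=12; issue MUL r2<-Mul1 // r0:9,r1:Mul2,r2:Mul1,r3:3,r4:2,r5:6
cycle 7: stall // r0:9,r1:Mul2,r2:Mul1,r3:3,r4:2,r5:6
cycle 8: CDB Mul2=18; issue MUL r4<-Mul2 // r0:9,r1:18,r2:Mul1,r3:3,r4:Mul2,r5:6
cycle 9: issue ADD r1<-Add1 // r0:9,r1:Add1,r2:Mul1,r3:3,r4:Mul2,r5:6
cycle 10: issue ADD r1<-Add2 // r0:9,r1:Add2,r2:Mul1,r3:3,r4:Mul2,r5:6
cycle 11: CDB Mul1=18 // r0:9,r1:Add2,r2:18,r3:3,r4:Mul2,r5:6
cycle 12: CDB Add1=15 // r0:9,r1:Add2,r2:18,r3:3,r4:Mul2,r5:6
cycle 13: CDB Mul2=27 // r0:9,r1:Add2,r2:18,r3:3,r4:27,r5:6
cycle 14: - // r0:9,r1:Add2,r2:18,r3:3,r4:27,r5:6
cycle 15: - // r0:9,r1:Add2,r2:18,r3:3,r4:27,r5:6
cycle 16: CDB Add2=33 // r0:9,r1:33,r2:18,r3:3,r4:27,r5:6

STATUS = VALUE 33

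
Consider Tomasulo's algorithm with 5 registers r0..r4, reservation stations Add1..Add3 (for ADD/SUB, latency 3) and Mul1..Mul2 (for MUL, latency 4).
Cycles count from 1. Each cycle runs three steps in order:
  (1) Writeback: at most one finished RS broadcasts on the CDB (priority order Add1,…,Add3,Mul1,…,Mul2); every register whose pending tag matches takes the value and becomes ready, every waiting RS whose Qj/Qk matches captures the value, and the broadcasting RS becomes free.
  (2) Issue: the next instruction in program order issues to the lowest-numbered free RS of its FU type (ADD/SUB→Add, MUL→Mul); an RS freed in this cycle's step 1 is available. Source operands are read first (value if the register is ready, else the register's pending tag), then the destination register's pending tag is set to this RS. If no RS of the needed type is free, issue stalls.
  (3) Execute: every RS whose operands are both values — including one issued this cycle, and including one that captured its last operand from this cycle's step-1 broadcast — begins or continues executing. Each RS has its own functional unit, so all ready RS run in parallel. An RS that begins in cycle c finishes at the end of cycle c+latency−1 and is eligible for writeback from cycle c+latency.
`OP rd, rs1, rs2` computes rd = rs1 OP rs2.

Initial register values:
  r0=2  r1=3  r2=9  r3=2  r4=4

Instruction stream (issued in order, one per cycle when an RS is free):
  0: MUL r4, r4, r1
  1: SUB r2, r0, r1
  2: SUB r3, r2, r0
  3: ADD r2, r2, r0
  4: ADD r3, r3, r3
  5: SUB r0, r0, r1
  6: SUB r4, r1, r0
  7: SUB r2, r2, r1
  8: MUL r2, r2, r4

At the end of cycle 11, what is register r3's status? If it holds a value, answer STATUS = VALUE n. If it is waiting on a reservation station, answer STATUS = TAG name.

  c1: issue MUL r4<-Mul1  regs: r0:2,r1:3,r2:9,r3:2,r4:Mul1
  c2: issue SUB r2<-Add1  regs: r0:2,r1:3,r2:Add1,r3:2,r4:Mul1
  c3: issue SUB r3<-Add2  regs: r0:2,r1:3,r2:Add1,r3:Add2,r4:Mul1
  c4: issue ADD r2<-Add3  regs: r0:2,r1:3,r2:Add3,r3:Add2,r4:Mul1
  c5: CDB Add1=-1; issue ADD r3<-Add1  regs: r0:2,r1:3,r2:Add3,r3:Add1,r4:Mul1
  c6: CDB Mul1=12; stall  regs: r0:2,r1:3,r2:Add3,r3:Add1,r4:12
  c7: stall  regs: r0:2,r1:3,r2:Add3,r3:Add1,r4:12
  c8: CDB Add2=-3; issue SUB r0<-Add2  regs: r0:Add2,r1:3,r2:Add3,r3:Add1,r4:12
  c9: CDB Add3=1; issue SUB r4<-Add3  regs: r0:Add2,r1:3,r2:1,r3:Add1,r4:Add3
  c10: stall  regs: r0:Add2,r1:3,r2:1,r3:Add1,r4:Add3
  c11: CDB Add1=-6; issue SUB r2<-Add1  regs: r0:Add2,r1:3,r2:Add1,r3:-6,r4:Add3

STATUS = VALUE -6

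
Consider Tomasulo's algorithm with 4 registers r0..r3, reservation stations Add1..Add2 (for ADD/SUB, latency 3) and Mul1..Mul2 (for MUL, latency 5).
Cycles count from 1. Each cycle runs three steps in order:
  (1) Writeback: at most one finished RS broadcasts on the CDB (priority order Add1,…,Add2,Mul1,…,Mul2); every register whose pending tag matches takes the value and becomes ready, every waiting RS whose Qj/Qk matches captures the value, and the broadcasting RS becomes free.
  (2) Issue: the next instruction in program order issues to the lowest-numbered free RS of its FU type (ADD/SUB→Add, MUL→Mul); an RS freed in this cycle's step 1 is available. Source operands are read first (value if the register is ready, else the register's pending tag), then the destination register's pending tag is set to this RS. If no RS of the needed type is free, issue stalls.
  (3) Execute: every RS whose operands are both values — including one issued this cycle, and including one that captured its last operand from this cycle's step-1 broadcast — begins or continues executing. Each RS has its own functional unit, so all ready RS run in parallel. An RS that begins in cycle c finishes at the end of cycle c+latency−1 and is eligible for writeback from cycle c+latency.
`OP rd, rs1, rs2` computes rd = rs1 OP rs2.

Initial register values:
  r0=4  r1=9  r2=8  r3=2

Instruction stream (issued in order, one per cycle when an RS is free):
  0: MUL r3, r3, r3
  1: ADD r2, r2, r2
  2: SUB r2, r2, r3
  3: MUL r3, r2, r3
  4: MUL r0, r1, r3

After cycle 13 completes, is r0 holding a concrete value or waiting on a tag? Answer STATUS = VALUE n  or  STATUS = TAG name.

STATUS = TAG Mul1

  c1: issue MUL r3<-Mul1  regs: r0:4,r1:9,r2:8,r3:Mul1
  c2: issue ADD r2<-Add1  regs: r0:4,r1:9,r2:Add1,r3:Mul1
  c3: issue SUB r2<-Add2  regs: r0:4,r1:9,r2:Add2,r3:Mul1
  c4: issue MUL r3<-Mul2  regs: r0:4,r1:9,r2:Add2,r3:Mul2
  c5: CDB Add1=16; stall  regs: r0:4,r1:9,r2:Add2,r3:Mul2
  c6: CDB Mul1=4; issue MUL r0<-Mul1  regs: r0:Mul1,r1:9,r2:Add2,r3:Mul2
  c7: -  regs: r0:Mul1,r1:9,r2:Add2,r3:Mul2
  c8: -  regs: r0:Mul1,r1:9,r2:Add2,r3:Mul2
  c9: CDB Add2=12  regs: r0:Mul1,r1:9,r2:12,r3:Mul2
  c10: -  regs: r0:Mul1,r1:9,r2:12,r3:Mul2
  c11: -  regs: r0:Mul1,r1:9,r2:12,r3:Mul2
  c12: -  regs: r0:Mul1,r1:9,r2:12,r3:Mul2
  c13: -  regs: r0:Mul1,r1:9,r2:12,r3:Mul2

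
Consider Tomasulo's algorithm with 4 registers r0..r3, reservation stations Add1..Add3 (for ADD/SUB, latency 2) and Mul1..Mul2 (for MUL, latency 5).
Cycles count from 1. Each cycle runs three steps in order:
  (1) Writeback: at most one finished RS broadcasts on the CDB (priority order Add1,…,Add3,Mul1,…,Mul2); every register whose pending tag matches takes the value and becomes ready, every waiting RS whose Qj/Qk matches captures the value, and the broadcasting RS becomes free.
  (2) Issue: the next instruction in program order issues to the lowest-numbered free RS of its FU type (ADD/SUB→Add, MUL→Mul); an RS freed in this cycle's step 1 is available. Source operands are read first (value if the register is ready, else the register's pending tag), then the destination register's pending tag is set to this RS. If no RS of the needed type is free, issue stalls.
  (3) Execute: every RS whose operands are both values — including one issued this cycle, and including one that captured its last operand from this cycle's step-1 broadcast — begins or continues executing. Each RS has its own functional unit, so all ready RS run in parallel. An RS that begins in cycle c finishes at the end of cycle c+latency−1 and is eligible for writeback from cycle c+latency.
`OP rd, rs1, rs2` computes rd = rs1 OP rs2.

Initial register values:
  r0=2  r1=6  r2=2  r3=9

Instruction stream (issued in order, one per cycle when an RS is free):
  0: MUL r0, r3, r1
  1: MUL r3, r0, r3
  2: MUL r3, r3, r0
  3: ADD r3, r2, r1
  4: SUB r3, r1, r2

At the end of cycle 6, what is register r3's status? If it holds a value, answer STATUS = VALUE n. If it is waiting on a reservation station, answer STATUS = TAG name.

STATUS = TAG Mul1

c1: issue MUL r0<-Mul1 | r0:Mul1,r1:6,r2:2,r3:9
c2: issue MUL r3<-Mul2 | r0:Mul1,r1:6,r2:2,r3:Mul2
c3: stall | r0:Mul1,r1:6,r2:2,r3:Mul2
c4: stall | r0:Mul1,r1:6,r2:2,r3:Mul2
c5: stall | r0:Mul1,r1:6,r2:2,r3:Mul2
c6: CDB Mul1=54; issue MUL r3<-Mul1 | r0:54,r1:6,r2:2,r3:Mul1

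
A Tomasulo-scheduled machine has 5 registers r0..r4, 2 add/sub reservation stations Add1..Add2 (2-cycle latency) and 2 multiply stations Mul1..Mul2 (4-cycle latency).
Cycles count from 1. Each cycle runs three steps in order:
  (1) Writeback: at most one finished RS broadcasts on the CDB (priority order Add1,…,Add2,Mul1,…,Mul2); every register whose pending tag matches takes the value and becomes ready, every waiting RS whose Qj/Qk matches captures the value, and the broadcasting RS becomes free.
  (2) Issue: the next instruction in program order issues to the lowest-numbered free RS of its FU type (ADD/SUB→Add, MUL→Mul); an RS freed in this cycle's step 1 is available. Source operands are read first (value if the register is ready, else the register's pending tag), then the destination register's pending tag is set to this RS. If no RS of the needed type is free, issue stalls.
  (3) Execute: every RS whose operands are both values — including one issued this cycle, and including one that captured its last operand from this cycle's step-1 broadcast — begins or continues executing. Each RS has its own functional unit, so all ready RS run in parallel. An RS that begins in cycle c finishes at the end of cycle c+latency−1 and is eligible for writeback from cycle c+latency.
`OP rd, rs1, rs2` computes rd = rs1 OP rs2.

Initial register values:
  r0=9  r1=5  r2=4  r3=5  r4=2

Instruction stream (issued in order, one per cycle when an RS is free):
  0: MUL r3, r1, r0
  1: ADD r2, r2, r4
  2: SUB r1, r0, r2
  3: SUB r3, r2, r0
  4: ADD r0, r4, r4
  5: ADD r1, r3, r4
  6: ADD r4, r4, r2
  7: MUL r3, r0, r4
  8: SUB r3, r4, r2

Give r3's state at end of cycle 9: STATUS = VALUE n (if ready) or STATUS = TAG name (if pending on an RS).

c1: issue MUL r3<-Mul1 | r0:9,r1:5,r2:4,r3:Mul1,r4:2
c2: issue ADD r2<-Add1 | r0:9,r1:5,r2:Add1,r3:Mul1,r4:2
c3: issue SUB r1<-Add2 | r0:9,r1:Add2,r2:Add1,r3:Mul1,r4:2
c4: CDB Add1=6; issue SUB r3<-Add1 | r0:9,r1:Add2,r2:6,r3:Add1,r4:2
c5: CDB Mul1=45; stall | r0:9,r1:Add2,r2:6,r3:Add1,r4:2
c6: CDB Add1=-3; issue ADD r0<-Add1 | r0:Add1,r1:Add2,r2:6,r3:-3,r4:2
c7: CDB Add2=3; issue ADD r1<-Add2 | r0:Add1,r1:Add2,r2:6,r3:-3,r4:2
c8: CDB Add1=4; issue ADD r4<-Add1 | r0:4,r1:Add2,r2:6,r3:-3,r4:Add1
c9: CDB Add2=-1; issue MUL r3<-Mul1 | r0:4,r1:-1,r2:6,r3:Mul1,r4:Add1

STATUS = TAG Mul1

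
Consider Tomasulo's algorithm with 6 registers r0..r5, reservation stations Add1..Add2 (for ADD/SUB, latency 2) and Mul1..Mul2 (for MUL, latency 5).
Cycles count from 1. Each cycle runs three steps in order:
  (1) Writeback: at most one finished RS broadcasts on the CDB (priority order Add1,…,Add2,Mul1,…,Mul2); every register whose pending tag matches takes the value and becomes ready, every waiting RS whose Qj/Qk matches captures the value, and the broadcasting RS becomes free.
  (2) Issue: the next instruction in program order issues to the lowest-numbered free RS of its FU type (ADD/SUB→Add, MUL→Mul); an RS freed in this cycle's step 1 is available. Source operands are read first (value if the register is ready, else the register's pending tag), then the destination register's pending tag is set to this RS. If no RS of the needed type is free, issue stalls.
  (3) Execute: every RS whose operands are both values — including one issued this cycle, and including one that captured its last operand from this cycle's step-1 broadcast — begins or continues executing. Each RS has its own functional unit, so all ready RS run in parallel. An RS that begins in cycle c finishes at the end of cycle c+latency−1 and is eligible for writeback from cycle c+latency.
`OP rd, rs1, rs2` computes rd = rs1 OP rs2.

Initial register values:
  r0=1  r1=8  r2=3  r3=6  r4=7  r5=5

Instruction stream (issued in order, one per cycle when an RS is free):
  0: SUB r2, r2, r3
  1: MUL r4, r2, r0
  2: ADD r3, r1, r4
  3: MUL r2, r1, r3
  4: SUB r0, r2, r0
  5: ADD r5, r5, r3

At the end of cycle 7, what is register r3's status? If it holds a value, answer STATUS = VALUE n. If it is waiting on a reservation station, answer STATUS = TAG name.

cycle 1: issue SUB r2<-Add1 // r0:1,r1:8,r2:Add1,r3:6,r4:7,r5:5
cycle 2: issue MUL r4<-Mul1 // r0:1,r1:8,r2:Add1,r3:6,r4:Mul1,r5:5
cycle 3: CDB Add1=-3; issue ADD r3<-Add1 // r0:1,r1:8,r2:-3,r3:Add1,r4:Mul1,r5:5
cycle 4: issue MUL r2<-Mul2 // r0:1,r1:8,r2:Mul2,r3:Add1,r4:Mul1,r5:5
cycle 5: issue SUB r0<-Add2 // r0:Add2,r1:8,r2:Mul2,r3:Add1,r4:Mul1,r5:5
cycle 6: stall // r0:Add2,r1:8,r2:Mul2,r3:Add1,r4:Mul1,r5:5
cycle 7: stall // r0:Add2,r1:8,r2:Mul2,r3:Add1,r4:Mul1,r5:5

STATUS = TAG Add1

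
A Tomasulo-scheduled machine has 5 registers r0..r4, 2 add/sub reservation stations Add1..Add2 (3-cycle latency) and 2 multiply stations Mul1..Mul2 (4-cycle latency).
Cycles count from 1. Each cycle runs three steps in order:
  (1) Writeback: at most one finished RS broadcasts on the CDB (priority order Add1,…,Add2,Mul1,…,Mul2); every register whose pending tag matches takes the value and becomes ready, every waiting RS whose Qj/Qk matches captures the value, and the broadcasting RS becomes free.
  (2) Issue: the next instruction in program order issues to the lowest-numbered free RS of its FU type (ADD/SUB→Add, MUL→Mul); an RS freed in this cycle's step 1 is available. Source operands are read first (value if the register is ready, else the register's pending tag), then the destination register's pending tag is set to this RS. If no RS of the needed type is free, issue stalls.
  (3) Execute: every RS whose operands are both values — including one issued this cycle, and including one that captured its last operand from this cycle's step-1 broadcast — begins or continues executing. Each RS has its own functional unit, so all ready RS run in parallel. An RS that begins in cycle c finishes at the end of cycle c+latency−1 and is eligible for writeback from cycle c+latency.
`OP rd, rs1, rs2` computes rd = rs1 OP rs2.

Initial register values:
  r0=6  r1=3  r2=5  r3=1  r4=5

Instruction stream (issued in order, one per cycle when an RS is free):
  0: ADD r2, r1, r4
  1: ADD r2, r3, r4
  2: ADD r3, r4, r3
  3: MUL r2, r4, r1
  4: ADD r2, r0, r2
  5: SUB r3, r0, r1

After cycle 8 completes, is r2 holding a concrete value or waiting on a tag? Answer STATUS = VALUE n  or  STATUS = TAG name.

STATUS = TAG Add2

cycle 1: issue ADD r2<-Add1 // r0:6,r1:3,r2:Add1,r3:1,r4:5
cycle 2: issue ADD r2<-Add2 // r0:6,r1:3,r2:Add2,r3:1,r4:5
cycle 3: stall // r0:6,r1:3,r2:Add2,r3:1,r4:5
cycle 4: CDB Add1=8; issue ADD r3<-Add1 // r0:6,r1:3,r2:Add2,r3:Add1,r4:5
cycle 5: CDB Add2=6; issue MUL r2<-Mul1 // r0:6,r1:3,r2:Mul1,r3:Add1,r4:5
cycle 6: issue ADD r2<-Add2 // r0:6,r1:3,r2:Add2,r3:Add1,r4:5
cycle 7: CDB Add1=6; issue SUB r3<-Add1 // r0:6,r1:3,r2:Add2,r3:Add1,r4:5
cycle 8: - // r0:6,r1:3,r2:Add2,r3:Add1,r4:5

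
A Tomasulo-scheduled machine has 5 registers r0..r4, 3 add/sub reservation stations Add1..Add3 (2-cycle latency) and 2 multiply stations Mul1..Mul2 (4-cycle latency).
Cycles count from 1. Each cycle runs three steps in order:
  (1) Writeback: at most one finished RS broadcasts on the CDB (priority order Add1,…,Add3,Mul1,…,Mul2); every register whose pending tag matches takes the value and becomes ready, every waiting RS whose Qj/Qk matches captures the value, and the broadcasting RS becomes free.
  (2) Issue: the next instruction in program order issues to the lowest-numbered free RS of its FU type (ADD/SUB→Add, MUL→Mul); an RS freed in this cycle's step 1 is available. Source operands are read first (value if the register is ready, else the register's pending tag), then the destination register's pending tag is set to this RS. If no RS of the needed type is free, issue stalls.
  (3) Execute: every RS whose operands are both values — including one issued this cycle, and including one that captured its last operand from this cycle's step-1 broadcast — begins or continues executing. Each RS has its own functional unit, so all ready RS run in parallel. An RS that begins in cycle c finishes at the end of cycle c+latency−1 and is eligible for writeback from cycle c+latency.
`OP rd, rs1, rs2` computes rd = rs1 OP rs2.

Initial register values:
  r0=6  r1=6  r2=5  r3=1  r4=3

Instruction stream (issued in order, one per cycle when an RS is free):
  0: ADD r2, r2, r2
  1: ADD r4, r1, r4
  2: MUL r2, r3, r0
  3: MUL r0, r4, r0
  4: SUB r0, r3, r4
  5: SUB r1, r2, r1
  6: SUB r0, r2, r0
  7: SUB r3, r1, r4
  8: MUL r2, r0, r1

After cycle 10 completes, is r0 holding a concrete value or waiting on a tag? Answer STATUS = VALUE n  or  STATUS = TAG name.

STATUS = VALUE 14

cycle 1: issue ADD r2<-Add1 // r0:6,r1:6,r2:Add1,r3:1,r4:3
cycle 2: issue ADD r4<-Add2 // r0:6,r1:6,r2:Add1,r3:1,r4:Add2
cycle 3: CDB Add1=10; issue MUL r2<-Mul1 // r0:6,r1:6,r2:Mul1,r3:1,r4:Add2
cycle 4: CDB Add2=9; issue MUL r0<-Mul2 // r0:Mul2,r1:6,r2:Mul1,r3:1,r4:9
cycle 5: issue SUB r0<-Add1 // r0:Add1,r1:6,r2:Mul1,r3:1,r4:9
cycle 6: issue SUB r1<-Add2 // r0:Add1,r1:Add2,r2:Mul1,r3:1,r4:9
cycle 7: CDB Add1=-8; issue SUB r0<-Add1 // r0:Add1,r1:Add2,r2:Mul1,r3:1,r4:9
cycle 8: CDB Mul1=6; issue SUB r3<-Add3 // r0:Add1,r1:Add2,r2:6,r3:Add3,r4:9
cycle 9: CDB Mul2=54; issue MUL r2<-Mul1 // r0:Add1,r1:Add2,r2:Mul1,r3:Add3,r4:9
cycle 10: CDB Add1=14 // r0:14,r1:Add2,r2:Mul1,r3:Add3,r4:9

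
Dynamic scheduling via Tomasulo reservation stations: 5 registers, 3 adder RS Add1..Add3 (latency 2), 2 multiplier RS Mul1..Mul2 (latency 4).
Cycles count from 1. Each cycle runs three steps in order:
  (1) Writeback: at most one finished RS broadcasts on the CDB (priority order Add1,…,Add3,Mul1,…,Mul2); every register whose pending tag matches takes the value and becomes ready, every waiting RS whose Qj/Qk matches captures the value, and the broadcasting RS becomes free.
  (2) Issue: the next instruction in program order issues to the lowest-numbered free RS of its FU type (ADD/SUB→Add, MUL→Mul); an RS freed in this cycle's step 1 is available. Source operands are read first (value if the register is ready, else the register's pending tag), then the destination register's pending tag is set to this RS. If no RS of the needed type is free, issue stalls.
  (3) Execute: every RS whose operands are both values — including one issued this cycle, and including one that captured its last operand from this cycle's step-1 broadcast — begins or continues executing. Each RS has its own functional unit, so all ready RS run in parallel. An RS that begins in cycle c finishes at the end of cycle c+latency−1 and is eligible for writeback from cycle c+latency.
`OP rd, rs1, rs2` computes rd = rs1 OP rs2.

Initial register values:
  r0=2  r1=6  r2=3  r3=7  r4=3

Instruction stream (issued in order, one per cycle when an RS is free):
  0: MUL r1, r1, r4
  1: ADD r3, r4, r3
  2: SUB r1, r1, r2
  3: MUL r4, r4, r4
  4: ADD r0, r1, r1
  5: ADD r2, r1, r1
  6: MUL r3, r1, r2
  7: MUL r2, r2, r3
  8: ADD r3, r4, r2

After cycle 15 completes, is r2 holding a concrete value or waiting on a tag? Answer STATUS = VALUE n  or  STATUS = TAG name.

cycle 1: issue MUL r1<-Mul1 // r0:2,r1:Mul1,r2:3,r3:7,r4:3
cycle 2: issue ADD r3<-Add1 // r0:2,r1:Mul1,r2:3,r3:Add1,r4:3
cycle 3: issue SUB r1<-Add2 // r0:2,r1:Add2,r2:3,r3:Add1,r4:3
cycle 4: CDB Add1=10; issue MUL r4<-Mul2 // r0:2,r1:Add2,r2:3,r3:10,r4:Mul2
cycle 5: CDB Mul1=18; issue ADD r0<-Add1 // r0:Add1,r1:Add2,r2:3,r3:10,r4:Mul2
cycle 6: issue ADD r2<-Add3 // r0:Add1,r1:Add2,r2:Add3,r3:10,r4:Mul2
cycle 7: CDB Add2=15; issue MUL r3<-Mul1 // r0:Add1,r1:15,r2:Add3,r3:Mul1,r4:Mul2
cycle 8: CDB Mul2=9; issue MUL r2<-Mul2 // r0:Add1,r1:15,r2:Mul2,r3:Mul1,r4:9
cycle 9: CDB Add1=30; issue ADD r3<-Add1 // r0:30,r1:15,r2:Mul2,r3:Add1,r4:9
cycle 10: CDB Add3=30 // r0:30,r1:15,r2:Mul2,r3:Add1,r4:9
cycle 11: - // r0:30,r1:15,r2:Mul2,r3:Add1,r4:9
cycle 12: - // r0:30,r1:15,r2:Mul2,r3:Add1,r4:9
cycle 13: - // r0:30,r1:15,r2:Mul2,r3:Add1,r4:9
cycle 14: CDB Mul1=450 // r0:30,r1:15,r2:Mul2,r3:Add1,r4:9
cycle 15: - // r0:30,r1:15,r2:Mul2,r3:Add1,r4:9

STATUS = TAG Mul2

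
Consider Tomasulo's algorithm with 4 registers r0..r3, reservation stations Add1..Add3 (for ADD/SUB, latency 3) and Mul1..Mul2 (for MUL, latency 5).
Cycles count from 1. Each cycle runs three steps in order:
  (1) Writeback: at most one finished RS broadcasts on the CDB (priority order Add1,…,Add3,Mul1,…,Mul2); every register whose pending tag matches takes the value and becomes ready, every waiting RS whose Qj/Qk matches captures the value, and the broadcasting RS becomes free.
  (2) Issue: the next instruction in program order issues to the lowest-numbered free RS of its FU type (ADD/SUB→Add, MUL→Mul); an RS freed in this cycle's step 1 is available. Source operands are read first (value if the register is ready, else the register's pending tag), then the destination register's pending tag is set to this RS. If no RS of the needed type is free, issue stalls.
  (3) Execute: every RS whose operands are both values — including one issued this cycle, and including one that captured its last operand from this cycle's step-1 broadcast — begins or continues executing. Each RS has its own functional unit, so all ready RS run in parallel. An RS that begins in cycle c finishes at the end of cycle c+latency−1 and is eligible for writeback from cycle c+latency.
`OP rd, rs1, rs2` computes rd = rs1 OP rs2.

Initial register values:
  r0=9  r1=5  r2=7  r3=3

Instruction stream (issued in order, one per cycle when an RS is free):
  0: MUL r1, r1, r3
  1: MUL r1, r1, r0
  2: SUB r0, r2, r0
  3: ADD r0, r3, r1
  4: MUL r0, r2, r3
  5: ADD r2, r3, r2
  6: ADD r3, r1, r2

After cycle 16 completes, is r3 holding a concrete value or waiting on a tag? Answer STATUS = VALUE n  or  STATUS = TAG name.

  c1: issue MUL r1<-Mul1  regs: r0:9,r1:Mul1,r2:7,r3:3
  c2: issue MUL r1<-Mul2  regs: r0:9,r1:Mul2,r2:7,r3:3
  c3: issue SUB r0<-Add1  regs: r0:Add1,r1:Mul2,r2:7,r3:3
  c4: issue ADD r0<-Add2  regs: r0:Add2,r1:Mul2,r2:7,r3:3
  c5: stall  regs: r0:Add2,r1:Mul2,r2:7,r3:3
  c6: CDB Add1=-2; stall  regs: r0:Add2,r1:Mul2,r2:7,r3:3
  c7: CDB Mul1=15; issue MUL r0<-Mul1  regs: r0:Mul1,r1:Mul2,r2:7,r3:3
  c8: issue ADD r2<-Add1  regs: r0:Mul1,r1:Mul2,r2:Add1,r3:3
  c9: issue ADD r3<-Add3  regs: r0:Mul1,r1:Mul2,r2:Add1,r3:Add3
  c10: -  regs: r0:Mul1,r1:Mul2,r2:Add1,r3:Add3
  c11: CDB Add1=10  regs: r0:Mul1,r1:Mul2,r2:10,r3:Add3
  c12: CDB Mul1=21  regs: r0:21,r1:Mul2,r2:10,r3:Add3
  c13: CDB Mul2=135  regs: r0:21,r1:135,r2:10,r3:Add3
  c14: -  regs: r0:21,r1:135,r2:10,r3:Add3
  c15: -  regs: r0:21,r1:135,r2:10,r3:Add3
  c16: CDB Add2=138  regs: r0:21,r1:135,r2:10,r3:Add3

STATUS = TAG Add3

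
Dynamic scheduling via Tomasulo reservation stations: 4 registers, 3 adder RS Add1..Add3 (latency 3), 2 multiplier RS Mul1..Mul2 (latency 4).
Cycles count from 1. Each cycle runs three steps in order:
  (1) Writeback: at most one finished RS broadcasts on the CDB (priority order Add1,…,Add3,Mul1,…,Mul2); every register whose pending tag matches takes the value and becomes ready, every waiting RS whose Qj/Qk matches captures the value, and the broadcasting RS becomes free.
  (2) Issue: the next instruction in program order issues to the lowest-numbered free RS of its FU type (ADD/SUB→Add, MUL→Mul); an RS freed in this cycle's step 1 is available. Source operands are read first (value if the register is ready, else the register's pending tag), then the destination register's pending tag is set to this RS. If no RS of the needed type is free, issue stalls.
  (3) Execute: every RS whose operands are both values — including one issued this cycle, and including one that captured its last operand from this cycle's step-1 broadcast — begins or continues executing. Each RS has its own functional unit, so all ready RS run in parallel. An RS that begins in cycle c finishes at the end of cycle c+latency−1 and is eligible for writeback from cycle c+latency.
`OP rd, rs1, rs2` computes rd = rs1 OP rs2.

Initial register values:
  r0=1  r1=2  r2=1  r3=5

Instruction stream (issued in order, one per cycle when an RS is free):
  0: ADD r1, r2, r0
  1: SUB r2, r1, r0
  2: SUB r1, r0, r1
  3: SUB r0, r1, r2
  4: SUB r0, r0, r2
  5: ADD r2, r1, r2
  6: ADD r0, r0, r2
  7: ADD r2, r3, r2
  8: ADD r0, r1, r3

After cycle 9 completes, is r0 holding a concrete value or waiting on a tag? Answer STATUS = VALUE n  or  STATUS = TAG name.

STATUS = TAG Add2

cycle 1: issue ADD r1<-Add1 // r0:1,r1:Add1,r2:1,r3:5
cycle 2: issue SUB r2<-Add2 // r0:1,r1:Add1,r2:Add2,r3:5
cycle 3: issue SUB r1<-Add3 // r0:1,r1:Add3,r2:Add2,r3:5
cycle 4: CDB Add1=2; issue SUB r0<-Add1 // r0:Add1,r1:Add3,r2:Add2,r3:5
cycle 5: stall // r0:Add1,r1:Add3,r2:Add2,r3:5
cycle 6: stall // r0:Add1,r1:Add3,r2:Add2,r3:5
cycle 7: CDB Add2=1; issue SUB r0<-Add2 // r0:Add2,r1:Add3,r2:1,r3:5
cycle 8: CDB Add3=-1; issue ADD r2<-Add3 // r0:Add2,r1:-1,r2:Add3,r3:5
cycle 9: stall // r0:Add2,r1:-1,r2:Add3,r3:5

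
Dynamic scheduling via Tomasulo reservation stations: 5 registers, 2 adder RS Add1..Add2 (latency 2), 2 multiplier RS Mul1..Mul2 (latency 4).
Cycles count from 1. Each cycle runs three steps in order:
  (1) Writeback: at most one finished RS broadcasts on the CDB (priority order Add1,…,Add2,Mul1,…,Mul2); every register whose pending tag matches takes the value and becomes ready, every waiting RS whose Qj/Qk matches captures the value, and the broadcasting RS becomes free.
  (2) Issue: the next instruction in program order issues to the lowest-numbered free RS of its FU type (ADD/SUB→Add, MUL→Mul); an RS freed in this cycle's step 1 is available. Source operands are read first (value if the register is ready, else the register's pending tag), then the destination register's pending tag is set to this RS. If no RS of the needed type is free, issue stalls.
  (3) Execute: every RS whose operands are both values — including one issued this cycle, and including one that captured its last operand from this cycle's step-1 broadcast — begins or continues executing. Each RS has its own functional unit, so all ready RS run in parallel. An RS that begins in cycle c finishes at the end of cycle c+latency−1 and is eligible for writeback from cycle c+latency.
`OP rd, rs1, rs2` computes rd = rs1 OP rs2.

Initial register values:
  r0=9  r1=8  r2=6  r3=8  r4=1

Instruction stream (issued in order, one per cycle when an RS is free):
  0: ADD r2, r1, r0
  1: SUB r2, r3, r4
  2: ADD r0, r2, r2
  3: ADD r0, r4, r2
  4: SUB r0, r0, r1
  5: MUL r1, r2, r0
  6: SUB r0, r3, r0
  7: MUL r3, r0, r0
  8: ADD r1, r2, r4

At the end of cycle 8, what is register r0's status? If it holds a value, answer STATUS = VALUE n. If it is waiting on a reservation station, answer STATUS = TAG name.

c1: issue ADD r2<-Add1 | r0:9,r1:8,r2:Add1,r3:8,r4:1
c2: issue SUB r2<-Add2 | r0:9,r1:8,r2:Add2,r3:8,r4:1
c3: CDB Add1=17; issue ADD r0<-Add1 | r0:Add1,r1:8,r2:Add2,r3:8,r4:1
c4: CDB Add2=7; issue ADD r0<-Add2 | r0:Add2,r1:8,r2:7,r3:8,r4:1
c5: stall | r0:Add2,r1:8,r2:7,r3:8,r4:1
c6: CDB Add1=14; issue SUB r0<-Add1 | r0:Add1,r1:8,r2:7,r3:8,r4:1
c7: CDB Add2=8; issue MUL r1<-Mul1 | r0:Add1,r1:Mul1,r2:7,r3:8,r4:1
c8: issue SUB r0<-Add2 | r0:Add2,r1:Mul1,r2:7,r3:8,r4:1

STATUS = TAG Add2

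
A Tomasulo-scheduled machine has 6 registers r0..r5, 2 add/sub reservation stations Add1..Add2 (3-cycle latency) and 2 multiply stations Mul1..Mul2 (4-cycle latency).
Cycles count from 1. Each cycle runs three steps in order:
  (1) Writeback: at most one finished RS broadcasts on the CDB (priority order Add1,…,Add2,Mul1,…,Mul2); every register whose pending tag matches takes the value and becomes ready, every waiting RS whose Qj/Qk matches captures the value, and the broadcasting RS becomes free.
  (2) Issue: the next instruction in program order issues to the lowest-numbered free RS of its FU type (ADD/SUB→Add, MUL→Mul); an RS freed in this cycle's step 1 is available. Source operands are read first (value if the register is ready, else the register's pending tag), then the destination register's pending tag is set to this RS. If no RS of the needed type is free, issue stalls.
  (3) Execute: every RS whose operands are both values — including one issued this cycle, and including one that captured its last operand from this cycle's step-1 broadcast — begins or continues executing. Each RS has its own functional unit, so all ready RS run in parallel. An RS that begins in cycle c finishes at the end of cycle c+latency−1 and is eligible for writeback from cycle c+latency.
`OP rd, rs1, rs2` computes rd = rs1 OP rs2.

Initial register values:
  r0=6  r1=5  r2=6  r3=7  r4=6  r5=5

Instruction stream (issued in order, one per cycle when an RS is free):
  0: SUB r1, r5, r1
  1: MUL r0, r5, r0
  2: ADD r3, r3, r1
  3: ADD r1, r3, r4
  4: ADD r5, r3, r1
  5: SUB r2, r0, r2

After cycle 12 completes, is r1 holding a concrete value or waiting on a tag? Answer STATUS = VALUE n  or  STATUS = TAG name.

  c1: issue SUB r1<-Add1  regs: r0:6,r1:Add1,r2:6,r3:7,r4:6,r5:5
  c2: issue MUL r0<-Mul1  regs: r0:Mul1,r1:Add1,r2:6,r3:7,r4:6,r5:5
  c3: issue ADD r3<-Add2  regs: r0:Mul1,r1:Add1,r2:6,r3:Add2,r4:6,r5:5
  c4: CDB Add1=0; issue ADD r1<-Add1  regs: r0:Mul1,r1:Add1,r2:6,r3:Add2,r4:6,r5:5
  c5: stall  regs: r0:Mul1,r1:Add1,r2:6,r3:Add2,r4:6,r5:5
  c6: CDB Mul1=30; stall  regs: r0:30,r1:Add1,r2:6,r3:Add2,r4:6,r5:5
  c7: CDB Add2=7; issue ADD r5<-Add2  regs: r0:30,r1:Add1,r2:6,r3:7,r4:6,r5:Add2
  c8: stall  regs: r0:30,r1:Add1,r2:6,r3:7,r4:6,r5:Add2
  c9: stall  regs: r0:30,r1:Add1,r2:6,r3:7,r4:6,r5:Add2
  c10: CDB Add1=13; issue SUB r2<-Add1  regs: r0:30,r1:13,r2:Add1,r3:7,r4:6,r5:Add2
  c11: -  regs: r0:30,r1:13,r2:Add1,r3:7,r4:6,r5:Add2
  c12: -  regs: r0:30,r1:13,r2:Add1,r3:7,r4:6,r5:Add2

STATUS = VALUE 13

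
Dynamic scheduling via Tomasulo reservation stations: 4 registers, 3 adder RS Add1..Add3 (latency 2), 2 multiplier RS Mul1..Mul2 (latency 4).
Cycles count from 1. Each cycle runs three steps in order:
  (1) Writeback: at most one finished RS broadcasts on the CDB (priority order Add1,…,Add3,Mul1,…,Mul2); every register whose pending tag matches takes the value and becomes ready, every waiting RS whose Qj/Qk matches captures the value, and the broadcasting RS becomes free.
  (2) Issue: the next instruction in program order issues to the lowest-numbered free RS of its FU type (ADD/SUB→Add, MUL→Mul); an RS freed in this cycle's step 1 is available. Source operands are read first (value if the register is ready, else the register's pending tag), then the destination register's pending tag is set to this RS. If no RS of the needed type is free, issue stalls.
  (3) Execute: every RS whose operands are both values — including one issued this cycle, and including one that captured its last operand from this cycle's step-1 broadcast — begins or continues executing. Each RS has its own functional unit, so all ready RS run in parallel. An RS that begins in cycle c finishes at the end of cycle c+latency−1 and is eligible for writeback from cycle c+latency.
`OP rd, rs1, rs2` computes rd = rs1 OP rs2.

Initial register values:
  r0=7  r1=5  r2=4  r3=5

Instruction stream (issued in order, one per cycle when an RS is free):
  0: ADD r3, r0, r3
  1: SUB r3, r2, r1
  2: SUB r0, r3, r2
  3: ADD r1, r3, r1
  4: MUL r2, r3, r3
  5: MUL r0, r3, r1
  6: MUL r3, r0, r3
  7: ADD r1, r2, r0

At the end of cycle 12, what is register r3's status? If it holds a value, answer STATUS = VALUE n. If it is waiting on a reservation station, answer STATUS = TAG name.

STATUS = TAG Mul1

cycle 1: issue ADD r3<-Add1 // r0:7,r1:5,r2:4,r3:Add1
cycle 2: issue SUB r3<-Add2 // r0:7,r1:5,r2:4,r3:Add2
cycle 3: CDB Add1=12; issue SUB r0<-Add1 // r0:Add1,r1:5,r2:4,r3:Add2
cycle 4: CDB Add2=-1; issue ADD r1<-Add2 // r0:Add1,r1:Add2,r2:4,r3:-1
cycle 5: issue MUL r2<-Mul1 // r0:Add1,r1:Add2,r2:Mul1,r3:-1
cycle 6: CDB Add1=-5; issue MUL r0<-Mul2 // r0:Mul2,r1:Add2,r2:Mul1,r3:-1
cycle 7: CDB Add2=4; stall // r0:Mul2,r1:4,r2:Mul1,r3:-1
cycle 8: stall // r0:Mul2,r1:4,r2:Mul1,r3:-1
cycle 9: CDB Mul1=1; issue MUL r3<-Mul1 // r0:Mul2,r1:4,r2:1,r3:Mul1
cycle 10: issue ADD r1<-Add1 // r0:Mul2,r1:Add1,r2:1,r3:Mul1
cycle 11: CDB Mul2=-4 // r0:-4,r1:Add1,r2:1,r3:Mul1
cycle 12: - // r0:-4,r1:Add1,r2:1,r3:Mul1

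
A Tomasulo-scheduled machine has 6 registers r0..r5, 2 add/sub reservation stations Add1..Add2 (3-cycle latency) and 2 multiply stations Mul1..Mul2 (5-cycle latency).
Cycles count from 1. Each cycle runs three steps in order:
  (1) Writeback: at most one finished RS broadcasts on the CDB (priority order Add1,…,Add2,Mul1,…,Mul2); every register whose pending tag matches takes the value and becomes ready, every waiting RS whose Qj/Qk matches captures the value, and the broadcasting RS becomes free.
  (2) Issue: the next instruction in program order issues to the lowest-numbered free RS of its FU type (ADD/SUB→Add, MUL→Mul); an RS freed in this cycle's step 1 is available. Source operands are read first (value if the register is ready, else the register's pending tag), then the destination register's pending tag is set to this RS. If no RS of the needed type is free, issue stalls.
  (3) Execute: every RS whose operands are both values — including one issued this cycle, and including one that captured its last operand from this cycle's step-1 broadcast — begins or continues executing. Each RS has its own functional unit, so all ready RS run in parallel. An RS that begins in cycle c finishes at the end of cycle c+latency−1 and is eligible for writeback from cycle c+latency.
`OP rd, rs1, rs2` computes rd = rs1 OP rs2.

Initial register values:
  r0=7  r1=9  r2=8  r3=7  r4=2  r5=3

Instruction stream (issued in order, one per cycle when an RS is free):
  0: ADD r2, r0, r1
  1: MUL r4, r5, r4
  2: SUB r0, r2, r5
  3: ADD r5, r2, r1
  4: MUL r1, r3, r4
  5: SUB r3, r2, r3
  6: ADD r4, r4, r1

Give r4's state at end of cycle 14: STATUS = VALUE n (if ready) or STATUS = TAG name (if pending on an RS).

STATUS = TAG Add2

  c1: issue ADD r2<-Add1  regs: r0:7,r1:9,r2:Add1,r3:7,r4:2,r5:3
  c2: issue MUL r4<-Mul1  regs: r0:7,r1:9,r2:Add1,r3:7,r4:Mul1,r5:3
  c3: issue SUB r0<-Add2  regs: r0:Add2,r1:9,r2:Add1,r3:7,r4:Mul1,r5:3
  c4: CDB Add1=16; issue ADD r5<-Add1  regs: r0:Add2,r1:9,r2:16,r3:7,r4:Mul1,r5:Add1
  c5: issue MUL r1<-Mul2  regs: r0:Add2,r1:Mul2,r2:16,r3:7,r4:Mul1,r5:Add1
  c6: stall  regs: r0:Add2,r1:Mul2,r2:16,r3:7,r4:Mul1,r5:Add1
  c7: CDB Add1=25; issue SUB r3<-Add1  regs: r0:Add2,r1:Mul2,r2:16,r3:Add1,r4:Mul1,r5:25
  c8: CDB Add2=13; issue ADD r4<-Add2  regs: r0:13,r1:Mul2,r2:16,r3:Add1,r4:Add2,r5:25
  c9: CDB Mul1=6  regs: r0:13,r1:Mul2,r2:16,r3:Add1,r4:Add2,r5:25
  c10: CDB Add1=9  regs: r0:13,r1:Mul2,r2:16,r3:9,r4:Add2,r5:25
  c11: -  regs: r0:13,r1:Mul2,r2:16,r3:9,r4:Add2,r5:25
  c12: -  regs: r0:13,r1:Mul2,r2:16,r3:9,r4:Add2,r5:25
  c13: -  regs: r0:13,r1:Mul2,r2:16,r3:9,r4:Add2,r5:25
  c14: CDB Mul2=42  regs: r0:13,r1:42,r2:16,r3:9,r4:Add2,r5:25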